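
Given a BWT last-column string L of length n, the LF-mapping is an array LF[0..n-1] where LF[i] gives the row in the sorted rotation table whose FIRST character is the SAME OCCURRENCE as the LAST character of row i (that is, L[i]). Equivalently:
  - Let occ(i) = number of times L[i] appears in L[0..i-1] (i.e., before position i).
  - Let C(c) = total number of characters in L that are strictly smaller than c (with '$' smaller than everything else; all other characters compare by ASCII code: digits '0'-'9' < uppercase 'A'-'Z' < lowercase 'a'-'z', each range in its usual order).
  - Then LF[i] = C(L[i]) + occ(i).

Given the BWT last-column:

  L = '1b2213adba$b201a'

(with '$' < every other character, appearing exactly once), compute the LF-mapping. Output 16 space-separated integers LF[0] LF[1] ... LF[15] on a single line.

Answer: 2 12 5 6 3 8 9 15 13 10 0 14 7 1 4 11

Derivation:
Char counts: '$':1, '0':1, '1':3, '2':3, '3':1, 'a':3, 'b':3, 'd':1
C (first-col start): C('$')=0, C('0')=1, C('1')=2, C('2')=5, C('3')=8, C('a')=9, C('b')=12, C('d')=15
L[0]='1': occ=0, LF[0]=C('1')+0=2+0=2
L[1]='b': occ=0, LF[1]=C('b')+0=12+0=12
L[2]='2': occ=0, LF[2]=C('2')+0=5+0=5
L[3]='2': occ=1, LF[3]=C('2')+1=5+1=6
L[4]='1': occ=1, LF[4]=C('1')+1=2+1=3
L[5]='3': occ=0, LF[5]=C('3')+0=8+0=8
L[6]='a': occ=0, LF[6]=C('a')+0=9+0=9
L[7]='d': occ=0, LF[7]=C('d')+0=15+0=15
L[8]='b': occ=1, LF[8]=C('b')+1=12+1=13
L[9]='a': occ=1, LF[9]=C('a')+1=9+1=10
L[10]='$': occ=0, LF[10]=C('$')+0=0+0=0
L[11]='b': occ=2, LF[11]=C('b')+2=12+2=14
L[12]='2': occ=2, LF[12]=C('2')+2=5+2=7
L[13]='0': occ=0, LF[13]=C('0')+0=1+0=1
L[14]='1': occ=2, LF[14]=C('1')+2=2+2=4
L[15]='a': occ=2, LF[15]=C('a')+2=9+2=11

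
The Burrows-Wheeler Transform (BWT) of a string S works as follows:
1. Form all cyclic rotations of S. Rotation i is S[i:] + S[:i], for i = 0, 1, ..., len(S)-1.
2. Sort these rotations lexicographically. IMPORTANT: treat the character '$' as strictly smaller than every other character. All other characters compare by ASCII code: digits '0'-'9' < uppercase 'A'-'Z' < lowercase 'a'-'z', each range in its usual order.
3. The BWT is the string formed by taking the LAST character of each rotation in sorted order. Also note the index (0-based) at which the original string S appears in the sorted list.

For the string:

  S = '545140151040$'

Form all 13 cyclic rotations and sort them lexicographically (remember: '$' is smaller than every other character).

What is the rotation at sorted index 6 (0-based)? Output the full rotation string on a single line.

All 13 rotations (rotation i = S[i:]+S[:i]):
  rot[0] = 545140151040$
  rot[1] = 45140151040$5
  rot[2] = 5140151040$54
  rot[3] = 140151040$545
  rot[4] = 40151040$5451
  rot[5] = 0151040$54514
  rot[6] = 151040$545140
  rot[7] = 51040$5451401
  rot[8] = 1040$54514015
  rot[9] = 040$545140151
  rot[10] = 40$5451401510
  rot[11] = 0$54514015104
  rot[12] = $545140151040
Sorted (with $ < everything):
  sorted[0] = $545140151040
  sorted[1] = 0$54514015104
  sorted[2] = 0151040$54514
  sorted[3] = 040$545140151
  sorted[4] = 1040$54514015
  sorted[5] = 140151040$545
  sorted[6] = 151040$545140
  sorted[7] = 40$5451401510
  sorted[8] = 40151040$5451
  sorted[9] = 45140151040$5
  sorted[10] = 51040$5451401
  sorted[11] = 5140151040$54
  sorted[12] = 545140151040$
sorted[6] = 151040$545140

Answer: 151040$545140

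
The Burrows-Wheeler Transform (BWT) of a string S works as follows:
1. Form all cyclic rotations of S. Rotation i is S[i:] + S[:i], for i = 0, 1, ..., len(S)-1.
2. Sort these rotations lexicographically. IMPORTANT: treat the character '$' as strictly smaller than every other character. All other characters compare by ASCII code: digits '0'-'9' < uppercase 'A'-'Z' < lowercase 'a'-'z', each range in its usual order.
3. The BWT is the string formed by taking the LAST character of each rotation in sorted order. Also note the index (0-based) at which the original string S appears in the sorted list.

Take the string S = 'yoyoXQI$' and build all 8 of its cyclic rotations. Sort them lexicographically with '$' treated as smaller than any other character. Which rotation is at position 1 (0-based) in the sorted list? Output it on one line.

Answer: I$yoyoXQ

Derivation:
All 8 rotations (rotation i = S[i:]+S[:i]):
  rot[0] = yoyoXQI$
  rot[1] = oyoXQI$y
  rot[2] = yoXQI$yo
  rot[3] = oXQI$yoy
  rot[4] = XQI$yoyo
  rot[5] = QI$yoyoX
  rot[6] = I$yoyoXQ
  rot[7] = $yoyoXQI
Sorted (with $ < everything):
  sorted[0] = $yoyoXQI
  sorted[1] = I$yoyoXQ
  sorted[2] = QI$yoyoX
  sorted[3] = XQI$yoyo
  sorted[4] = oXQI$yoy
  sorted[5] = oyoXQI$y
  sorted[6] = yoXQI$yo
  sorted[7] = yoyoXQI$
sorted[1] = I$yoyoXQ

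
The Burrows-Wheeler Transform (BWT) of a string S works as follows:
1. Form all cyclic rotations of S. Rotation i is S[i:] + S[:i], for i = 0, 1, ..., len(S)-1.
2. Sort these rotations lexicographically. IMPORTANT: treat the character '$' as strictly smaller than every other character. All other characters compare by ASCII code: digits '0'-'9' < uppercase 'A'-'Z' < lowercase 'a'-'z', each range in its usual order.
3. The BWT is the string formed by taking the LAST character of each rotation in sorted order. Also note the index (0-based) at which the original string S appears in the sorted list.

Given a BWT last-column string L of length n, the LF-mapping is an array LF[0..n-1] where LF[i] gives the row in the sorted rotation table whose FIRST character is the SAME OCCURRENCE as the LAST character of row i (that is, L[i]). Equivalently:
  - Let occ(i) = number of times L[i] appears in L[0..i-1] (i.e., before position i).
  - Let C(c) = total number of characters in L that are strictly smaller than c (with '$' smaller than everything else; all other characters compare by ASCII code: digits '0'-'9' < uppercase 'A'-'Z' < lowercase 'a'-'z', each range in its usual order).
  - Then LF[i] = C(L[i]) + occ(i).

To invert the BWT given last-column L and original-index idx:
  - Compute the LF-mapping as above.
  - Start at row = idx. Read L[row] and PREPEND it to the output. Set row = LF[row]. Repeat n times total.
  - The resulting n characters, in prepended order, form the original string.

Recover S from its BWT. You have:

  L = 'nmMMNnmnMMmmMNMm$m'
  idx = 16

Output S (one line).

LF mapping: 15 9 1 2 7 16 10 17 3 4 11 12 5 8 6 13 0 14
Walk LF starting at row 16, prepending L[row]:
  step 1: row=16, L[16]='$', prepend. Next row=LF[16]=0
  step 2: row=0, L[0]='n', prepend. Next row=LF[0]=15
  step 3: row=15, L[15]='m', prepend. Next row=LF[15]=13
  step 4: row=13, L[13]='N', prepend. Next row=LF[13]=8
  step 5: row=8, L[8]='M', prepend. Next row=LF[8]=3
  step 6: row=3, L[3]='M', prepend. Next row=LF[3]=2
  step 7: row=2, L[2]='M', prepend. Next row=LF[2]=1
  step 8: row=1, L[1]='m', prepend. Next row=LF[1]=9
  step 9: row=9, L[9]='M', prepend. Next row=LF[9]=4
  step 10: row=4, L[4]='N', prepend. Next row=LF[4]=7
  step 11: row=7, L[7]='n', prepend. Next row=LF[7]=17
  step 12: row=17, L[17]='m', prepend. Next row=LF[17]=14
  step 13: row=14, L[14]='M', prepend. Next row=LF[14]=6
  step 14: row=6, L[6]='m', prepend. Next row=LF[6]=10
  step 15: row=10, L[10]='m', prepend. Next row=LF[10]=11
  step 16: row=11, L[11]='m', prepend. Next row=LF[11]=12
  step 17: row=12, L[12]='M', prepend. Next row=LF[12]=5
  step 18: row=5, L[5]='n', prepend. Next row=LF[5]=16
Reversed output: nMmmmMmnNMmMMMNmn$

Answer: nMmmmMmnNMmMMMNmn$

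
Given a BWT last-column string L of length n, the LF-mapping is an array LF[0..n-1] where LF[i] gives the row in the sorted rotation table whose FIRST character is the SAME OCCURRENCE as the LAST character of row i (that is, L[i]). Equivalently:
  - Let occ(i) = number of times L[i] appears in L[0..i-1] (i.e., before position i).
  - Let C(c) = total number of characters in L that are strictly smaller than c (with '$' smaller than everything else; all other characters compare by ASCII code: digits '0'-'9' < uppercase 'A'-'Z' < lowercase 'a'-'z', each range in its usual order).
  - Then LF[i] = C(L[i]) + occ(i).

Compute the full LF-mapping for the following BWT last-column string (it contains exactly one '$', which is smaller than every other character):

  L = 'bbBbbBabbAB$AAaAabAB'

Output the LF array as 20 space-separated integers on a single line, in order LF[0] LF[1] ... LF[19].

Char counts: '$':1, 'A':5, 'B':4, 'a':3, 'b':7
C (first-col start): C('$')=0, C('A')=1, C('B')=6, C('a')=10, C('b')=13
L[0]='b': occ=0, LF[0]=C('b')+0=13+0=13
L[1]='b': occ=1, LF[1]=C('b')+1=13+1=14
L[2]='B': occ=0, LF[2]=C('B')+0=6+0=6
L[3]='b': occ=2, LF[3]=C('b')+2=13+2=15
L[4]='b': occ=3, LF[4]=C('b')+3=13+3=16
L[5]='B': occ=1, LF[5]=C('B')+1=6+1=7
L[6]='a': occ=0, LF[6]=C('a')+0=10+0=10
L[7]='b': occ=4, LF[7]=C('b')+4=13+4=17
L[8]='b': occ=5, LF[8]=C('b')+5=13+5=18
L[9]='A': occ=0, LF[9]=C('A')+0=1+0=1
L[10]='B': occ=2, LF[10]=C('B')+2=6+2=8
L[11]='$': occ=0, LF[11]=C('$')+0=0+0=0
L[12]='A': occ=1, LF[12]=C('A')+1=1+1=2
L[13]='A': occ=2, LF[13]=C('A')+2=1+2=3
L[14]='a': occ=1, LF[14]=C('a')+1=10+1=11
L[15]='A': occ=3, LF[15]=C('A')+3=1+3=4
L[16]='a': occ=2, LF[16]=C('a')+2=10+2=12
L[17]='b': occ=6, LF[17]=C('b')+6=13+6=19
L[18]='A': occ=4, LF[18]=C('A')+4=1+4=5
L[19]='B': occ=3, LF[19]=C('B')+3=6+3=9

Answer: 13 14 6 15 16 7 10 17 18 1 8 0 2 3 11 4 12 19 5 9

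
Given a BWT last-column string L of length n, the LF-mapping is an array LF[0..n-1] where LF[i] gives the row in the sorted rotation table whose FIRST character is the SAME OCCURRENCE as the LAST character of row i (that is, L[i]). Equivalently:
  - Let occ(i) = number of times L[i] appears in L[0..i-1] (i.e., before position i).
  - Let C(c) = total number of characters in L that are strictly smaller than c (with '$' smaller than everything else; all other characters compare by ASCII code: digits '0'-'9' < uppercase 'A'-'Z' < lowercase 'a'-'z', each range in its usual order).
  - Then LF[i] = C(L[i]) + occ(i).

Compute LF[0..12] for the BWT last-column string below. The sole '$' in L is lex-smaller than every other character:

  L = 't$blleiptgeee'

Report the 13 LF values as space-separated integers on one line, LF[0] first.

Char counts: '$':1, 'b':1, 'e':4, 'g':1, 'i':1, 'l':2, 'p':1, 't':2
C (first-col start): C('$')=0, C('b')=1, C('e')=2, C('g')=6, C('i')=7, C('l')=8, C('p')=10, C('t')=11
L[0]='t': occ=0, LF[0]=C('t')+0=11+0=11
L[1]='$': occ=0, LF[1]=C('$')+0=0+0=0
L[2]='b': occ=0, LF[2]=C('b')+0=1+0=1
L[3]='l': occ=0, LF[3]=C('l')+0=8+0=8
L[4]='l': occ=1, LF[4]=C('l')+1=8+1=9
L[5]='e': occ=0, LF[5]=C('e')+0=2+0=2
L[6]='i': occ=0, LF[6]=C('i')+0=7+0=7
L[7]='p': occ=0, LF[7]=C('p')+0=10+0=10
L[8]='t': occ=1, LF[8]=C('t')+1=11+1=12
L[9]='g': occ=0, LF[9]=C('g')+0=6+0=6
L[10]='e': occ=1, LF[10]=C('e')+1=2+1=3
L[11]='e': occ=2, LF[11]=C('e')+2=2+2=4
L[12]='e': occ=3, LF[12]=C('e')+3=2+3=5

Answer: 11 0 1 8 9 2 7 10 12 6 3 4 5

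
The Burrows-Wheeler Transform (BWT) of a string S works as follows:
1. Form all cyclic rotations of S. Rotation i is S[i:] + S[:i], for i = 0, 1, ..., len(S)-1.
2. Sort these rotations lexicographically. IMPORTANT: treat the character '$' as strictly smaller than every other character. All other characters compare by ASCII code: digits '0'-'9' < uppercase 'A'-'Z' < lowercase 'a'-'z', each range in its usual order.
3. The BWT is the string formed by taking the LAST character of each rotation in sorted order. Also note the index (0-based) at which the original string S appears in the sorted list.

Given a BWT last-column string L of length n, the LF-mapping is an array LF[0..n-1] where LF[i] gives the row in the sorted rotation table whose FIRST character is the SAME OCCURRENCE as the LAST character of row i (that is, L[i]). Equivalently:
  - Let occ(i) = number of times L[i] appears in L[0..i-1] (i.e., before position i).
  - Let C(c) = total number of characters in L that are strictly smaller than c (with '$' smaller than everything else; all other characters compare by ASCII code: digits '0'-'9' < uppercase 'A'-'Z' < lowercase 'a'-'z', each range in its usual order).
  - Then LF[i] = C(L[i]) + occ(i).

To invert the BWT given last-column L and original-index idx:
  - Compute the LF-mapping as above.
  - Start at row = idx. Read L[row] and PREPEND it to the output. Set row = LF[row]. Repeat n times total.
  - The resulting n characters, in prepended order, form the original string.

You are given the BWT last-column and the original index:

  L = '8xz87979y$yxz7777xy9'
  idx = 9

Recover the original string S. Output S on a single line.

LF mapping: 7 12 18 8 1 9 2 10 15 0 16 13 19 3 4 5 6 14 17 11
Walk LF starting at row 9, prepending L[row]:
  step 1: row=9, L[9]='$', prepend. Next row=LF[9]=0
  step 2: row=0, L[0]='8', prepend. Next row=LF[0]=7
  step 3: row=7, L[7]='9', prepend. Next row=LF[7]=10
  step 4: row=10, L[10]='y', prepend. Next row=LF[10]=16
  step 5: row=16, L[16]='7', prepend. Next row=LF[16]=6
  step 6: row=6, L[6]='7', prepend. Next row=LF[6]=2
  step 7: row=2, L[2]='z', prepend. Next row=LF[2]=18
  step 8: row=18, L[18]='y', prepend. Next row=LF[18]=17
  step 9: row=17, L[17]='x', prepend. Next row=LF[17]=14
  step 10: row=14, L[14]='7', prepend. Next row=LF[14]=4
  step 11: row=4, L[4]='7', prepend. Next row=LF[4]=1
  step 12: row=1, L[1]='x', prepend. Next row=LF[1]=12
  step 13: row=12, L[12]='z', prepend. Next row=LF[12]=19
  step 14: row=19, L[19]='9', prepend. Next row=LF[19]=11
  step 15: row=11, L[11]='x', prepend. Next row=LF[11]=13
  step 16: row=13, L[13]='7', prepend. Next row=LF[13]=3
  step 17: row=3, L[3]='8', prepend. Next row=LF[3]=8
  step 18: row=8, L[8]='y', prepend. Next row=LF[8]=15
  step 19: row=15, L[15]='7', prepend. Next row=LF[15]=5
  step 20: row=5, L[5]='9', prepend. Next row=LF[5]=9
Reversed output: 97y87x9zx77xyz77y98$

Answer: 97y87x9zx77xyz77y98$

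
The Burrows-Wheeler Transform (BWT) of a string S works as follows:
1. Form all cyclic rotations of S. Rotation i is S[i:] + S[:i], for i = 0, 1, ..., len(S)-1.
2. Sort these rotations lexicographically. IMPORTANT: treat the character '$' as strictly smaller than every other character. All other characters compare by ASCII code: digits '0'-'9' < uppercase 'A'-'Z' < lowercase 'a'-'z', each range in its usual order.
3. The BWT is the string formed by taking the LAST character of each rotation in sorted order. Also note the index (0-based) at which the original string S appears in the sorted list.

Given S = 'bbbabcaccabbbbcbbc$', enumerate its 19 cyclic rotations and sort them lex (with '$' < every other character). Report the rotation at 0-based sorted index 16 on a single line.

Answer: caccabbbbcbbc$bbbab

Derivation:
All 19 rotations (rotation i = S[i:]+S[:i]):
  rot[0] = bbbabcaccabbbbcbbc$
  rot[1] = bbabcaccabbbbcbbc$b
  rot[2] = babcaccabbbbcbbc$bb
  rot[3] = abcaccabbbbcbbc$bbb
  rot[4] = bcaccabbbbcbbc$bbba
  rot[5] = caccabbbbcbbc$bbbab
  rot[6] = accabbbbcbbc$bbbabc
  rot[7] = ccabbbbcbbc$bbbabca
  rot[8] = cabbbbcbbc$bbbabcac
  rot[9] = abbbbcbbc$bbbabcacc
  rot[10] = bbbbcbbc$bbbabcacca
  rot[11] = bbbcbbc$bbbabcaccab
  rot[12] = bbcbbc$bbbabcaccabb
  rot[13] = bcbbc$bbbabcaccabbb
  rot[14] = cbbc$bbbabcaccabbbb
  rot[15] = bbc$bbbabcaccabbbbc
  rot[16] = bc$bbbabcaccabbbbcb
  rot[17] = c$bbbabcaccabbbbcbb
  rot[18] = $bbbabcaccabbbbcbbc
Sorted (with $ < everything):
  sorted[0] = $bbbabcaccabbbbcbbc
  sorted[1] = abbbbcbbc$bbbabcacc
  sorted[2] = abcaccabbbbcbbc$bbb
  sorted[3] = accabbbbcbbc$bbbabc
  sorted[4] = babcaccabbbbcbbc$bb
  sorted[5] = bbabcaccabbbbcbbc$b
  sorted[6] = bbbabcaccabbbbcbbc$
  sorted[7] = bbbbcbbc$bbbabcacca
  sorted[8] = bbbcbbc$bbbabcaccab
  sorted[9] = bbc$bbbabcaccabbbbc
  sorted[10] = bbcbbc$bbbabcaccabb
  sorted[11] = bc$bbbabcaccabbbbcb
  sorted[12] = bcaccabbbbcbbc$bbba
  sorted[13] = bcbbc$bbbabcaccabbb
  sorted[14] = c$bbbabcaccabbbbcbb
  sorted[15] = cabbbbcbbc$bbbabcac
  sorted[16] = caccabbbbcbbc$bbbab
  sorted[17] = cbbc$bbbabcaccabbbb
  sorted[18] = ccabbbbcbbc$bbbabca
sorted[16] = caccabbbbcbbc$bbbab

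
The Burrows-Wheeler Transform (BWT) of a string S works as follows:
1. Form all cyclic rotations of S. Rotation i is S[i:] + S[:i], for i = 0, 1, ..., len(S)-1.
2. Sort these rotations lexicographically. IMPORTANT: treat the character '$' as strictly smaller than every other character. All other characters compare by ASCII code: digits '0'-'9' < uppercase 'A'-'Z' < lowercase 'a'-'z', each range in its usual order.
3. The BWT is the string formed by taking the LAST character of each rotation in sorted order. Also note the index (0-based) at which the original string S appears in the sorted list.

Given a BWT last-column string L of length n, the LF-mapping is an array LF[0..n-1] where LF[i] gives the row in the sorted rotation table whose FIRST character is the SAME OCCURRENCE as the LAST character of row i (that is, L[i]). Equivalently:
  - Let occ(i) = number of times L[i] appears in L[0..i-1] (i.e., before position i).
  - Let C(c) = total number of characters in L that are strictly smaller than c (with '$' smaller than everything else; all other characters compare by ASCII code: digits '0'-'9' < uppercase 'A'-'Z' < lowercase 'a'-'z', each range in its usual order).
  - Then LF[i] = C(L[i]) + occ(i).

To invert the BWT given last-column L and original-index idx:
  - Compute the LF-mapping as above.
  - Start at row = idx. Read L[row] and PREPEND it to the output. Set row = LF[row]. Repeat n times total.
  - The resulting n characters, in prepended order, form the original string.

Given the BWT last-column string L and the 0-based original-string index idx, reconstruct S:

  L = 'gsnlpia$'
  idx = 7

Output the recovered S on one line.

Answer: sapling$

Derivation:
LF mapping: 2 7 5 4 6 3 1 0
Walk LF starting at row 7, prepending L[row]:
  step 1: row=7, L[7]='$', prepend. Next row=LF[7]=0
  step 2: row=0, L[0]='g', prepend. Next row=LF[0]=2
  step 3: row=2, L[2]='n', prepend. Next row=LF[2]=5
  step 4: row=5, L[5]='i', prepend. Next row=LF[5]=3
  step 5: row=3, L[3]='l', prepend. Next row=LF[3]=4
  step 6: row=4, L[4]='p', prepend. Next row=LF[4]=6
  step 7: row=6, L[6]='a', prepend. Next row=LF[6]=1
  step 8: row=1, L[1]='s', prepend. Next row=LF[1]=7
Reversed output: sapling$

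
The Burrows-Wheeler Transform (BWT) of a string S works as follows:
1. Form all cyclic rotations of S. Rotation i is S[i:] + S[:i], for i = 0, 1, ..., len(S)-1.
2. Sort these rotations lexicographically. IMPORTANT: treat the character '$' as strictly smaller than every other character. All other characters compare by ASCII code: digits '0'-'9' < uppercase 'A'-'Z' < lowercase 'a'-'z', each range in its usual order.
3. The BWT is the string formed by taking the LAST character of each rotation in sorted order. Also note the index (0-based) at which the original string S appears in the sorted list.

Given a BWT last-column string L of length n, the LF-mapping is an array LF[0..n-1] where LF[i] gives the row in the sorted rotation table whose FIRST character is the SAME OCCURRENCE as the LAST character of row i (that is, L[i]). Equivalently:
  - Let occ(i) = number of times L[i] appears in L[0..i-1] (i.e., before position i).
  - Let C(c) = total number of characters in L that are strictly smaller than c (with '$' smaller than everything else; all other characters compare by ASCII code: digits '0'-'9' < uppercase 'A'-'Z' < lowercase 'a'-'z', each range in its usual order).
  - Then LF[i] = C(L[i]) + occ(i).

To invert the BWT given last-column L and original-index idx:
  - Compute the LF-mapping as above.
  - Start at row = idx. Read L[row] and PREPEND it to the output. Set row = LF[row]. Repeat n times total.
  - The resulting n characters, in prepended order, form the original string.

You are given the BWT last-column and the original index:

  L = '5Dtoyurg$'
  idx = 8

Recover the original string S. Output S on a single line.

Answer: yogurtD5$

Derivation:
LF mapping: 1 2 6 4 8 7 5 3 0
Walk LF starting at row 8, prepending L[row]:
  step 1: row=8, L[8]='$', prepend. Next row=LF[8]=0
  step 2: row=0, L[0]='5', prepend. Next row=LF[0]=1
  step 3: row=1, L[1]='D', prepend. Next row=LF[1]=2
  step 4: row=2, L[2]='t', prepend. Next row=LF[2]=6
  step 5: row=6, L[6]='r', prepend. Next row=LF[6]=5
  step 6: row=5, L[5]='u', prepend. Next row=LF[5]=7
  step 7: row=7, L[7]='g', prepend. Next row=LF[7]=3
  step 8: row=3, L[3]='o', prepend. Next row=LF[3]=4
  step 9: row=4, L[4]='y', prepend. Next row=LF[4]=8
Reversed output: yogurtD5$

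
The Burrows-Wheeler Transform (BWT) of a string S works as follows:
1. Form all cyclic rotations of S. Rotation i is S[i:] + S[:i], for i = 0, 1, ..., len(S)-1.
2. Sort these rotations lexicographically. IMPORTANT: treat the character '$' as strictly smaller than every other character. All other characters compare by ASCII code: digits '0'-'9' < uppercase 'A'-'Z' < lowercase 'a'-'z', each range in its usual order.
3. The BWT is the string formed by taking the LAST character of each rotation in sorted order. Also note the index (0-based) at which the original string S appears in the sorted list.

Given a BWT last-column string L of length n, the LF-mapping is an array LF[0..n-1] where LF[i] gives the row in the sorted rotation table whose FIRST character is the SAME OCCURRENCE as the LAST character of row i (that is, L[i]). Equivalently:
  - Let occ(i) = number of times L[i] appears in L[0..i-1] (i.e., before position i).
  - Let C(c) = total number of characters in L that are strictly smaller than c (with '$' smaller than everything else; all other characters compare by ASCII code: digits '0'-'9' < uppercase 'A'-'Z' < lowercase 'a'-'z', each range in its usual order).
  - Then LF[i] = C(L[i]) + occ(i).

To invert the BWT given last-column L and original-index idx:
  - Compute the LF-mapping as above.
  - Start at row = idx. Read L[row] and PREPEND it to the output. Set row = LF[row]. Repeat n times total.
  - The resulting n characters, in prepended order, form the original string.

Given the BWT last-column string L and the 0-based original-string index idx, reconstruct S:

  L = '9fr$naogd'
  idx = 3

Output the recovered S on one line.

LF mapping: 1 4 8 0 6 2 7 5 3
Walk LF starting at row 3, prepending L[row]:
  step 1: row=3, L[3]='$', prepend. Next row=LF[3]=0
  step 2: row=0, L[0]='9', prepend. Next row=LF[0]=1
  step 3: row=1, L[1]='f', prepend. Next row=LF[1]=4
  step 4: row=4, L[4]='n', prepend. Next row=LF[4]=6
  step 5: row=6, L[6]='o', prepend. Next row=LF[6]=7
  step 6: row=7, L[7]='g', prepend. Next row=LF[7]=5
  step 7: row=5, L[5]='a', prepend. Next row=LF[5]=2
  step 8: row=2, L[2]='r', prepend. Next row=LF[2]=8
  step 9: row=8, L[8]='d', prepend. Next row=LF[8]=3
Reversed output: dragonf9$

Answer: dragonf9$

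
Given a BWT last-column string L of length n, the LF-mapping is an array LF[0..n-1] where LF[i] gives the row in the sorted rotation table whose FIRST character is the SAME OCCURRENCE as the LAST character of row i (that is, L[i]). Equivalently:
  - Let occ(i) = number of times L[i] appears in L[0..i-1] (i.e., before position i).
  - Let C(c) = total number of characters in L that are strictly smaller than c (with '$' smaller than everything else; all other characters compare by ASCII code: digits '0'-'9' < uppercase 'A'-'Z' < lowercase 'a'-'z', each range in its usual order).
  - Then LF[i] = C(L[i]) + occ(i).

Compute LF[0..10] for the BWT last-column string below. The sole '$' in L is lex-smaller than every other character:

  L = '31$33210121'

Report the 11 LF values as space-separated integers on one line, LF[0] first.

Char counts: '$':1, '0':1, '1':4, '2':2, '3':3
C (first-col start): C('$')=0, C('0')=1, C('1')=2, C('2')=6, C('3')=8
L[0]='3': occ=0, LF[0]=C('3')+0=8+0=8
L[1]='1': occ=0, LF[1]=C('1')+0=2+0=2
L[2]='$': occ=0, LF[2]=C('$')+0=0+0=0
L[3]='3': occ=1, LF[3]=C('3')+1=8+1=9
L[4]='3': occ=2, LF[4]=C('3')+2=8+2=10
L[5]='2': occ=0, LF[5]=C('2')+0=6+0=6
L[6]='1': occ=1, LF[6]=C('1')+1=2+1=3
L[7]='0': occ=0, LF[7]=C('0')+0=1+0=1
L[8]='1': occ=2, LF[8]=C('1')+2=2+2=4
L[9]='2': occ=1, LF[9]=C('2')+1=6+1=7
L[10]='1': occ=3, LF[10]=C('1')+3=2+3=5

Answer: 8 2 0 9 10 6 3 1 4 7 5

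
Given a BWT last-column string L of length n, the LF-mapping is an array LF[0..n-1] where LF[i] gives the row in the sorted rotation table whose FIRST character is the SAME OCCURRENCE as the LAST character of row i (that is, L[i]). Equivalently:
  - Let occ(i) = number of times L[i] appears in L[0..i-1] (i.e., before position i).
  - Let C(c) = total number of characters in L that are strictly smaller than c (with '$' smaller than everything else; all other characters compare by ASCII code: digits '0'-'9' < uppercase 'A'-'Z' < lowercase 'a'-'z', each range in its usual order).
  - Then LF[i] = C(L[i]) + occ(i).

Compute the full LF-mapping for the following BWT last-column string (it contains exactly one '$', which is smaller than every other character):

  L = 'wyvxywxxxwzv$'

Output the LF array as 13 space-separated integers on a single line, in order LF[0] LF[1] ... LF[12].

Char counts: '$':1, 'v':2, 'w':3, 'x':4, 'y':2, 'z':1
C (first-col start): C('$')=0, C('v')=1, C('w')=3, C('x')=6, C('y')=10, C('z')=12
L[0]='w': occ=0, LF[0]=C('w')+0=3+0=3
L[1]='y': occ=0, LF[1]=C('y')+0=10+0=10
L[2]='v': occ=0, LF[2]=C('v')+0=1+0=1
L[3]='x': occ=0, LF[3]=C('x')+0=6+0=6
L[4]='y': occ=1, LF[4]=C('y')+1=10+1=11
L[5]='w': occ=1, LF[5]=C('w')+1=3+1=4
L[6]='x': occ=1, LF[6]=C('x')+1=6+1=7
L[7]='x': occ=2, LF[7]=C('x')+2=6+2=8
L[8]='x': occ=3, LF[8]=C('x')+3=6+3=9
L[9]='w': occ=2, LF[9]=C('w')+2=3+2=5
L[10]='z': occ=0, LF[10]=C('z')+0=12+0=12
L[11]='v': occ=1, LF[11]=C('v')+1=1+1=2
L[12]='$': occ=0, LF[12]=C('$')+0=0+0=0

Answer: 3 10 1 6 11 4 7 8 9 5 12 2 0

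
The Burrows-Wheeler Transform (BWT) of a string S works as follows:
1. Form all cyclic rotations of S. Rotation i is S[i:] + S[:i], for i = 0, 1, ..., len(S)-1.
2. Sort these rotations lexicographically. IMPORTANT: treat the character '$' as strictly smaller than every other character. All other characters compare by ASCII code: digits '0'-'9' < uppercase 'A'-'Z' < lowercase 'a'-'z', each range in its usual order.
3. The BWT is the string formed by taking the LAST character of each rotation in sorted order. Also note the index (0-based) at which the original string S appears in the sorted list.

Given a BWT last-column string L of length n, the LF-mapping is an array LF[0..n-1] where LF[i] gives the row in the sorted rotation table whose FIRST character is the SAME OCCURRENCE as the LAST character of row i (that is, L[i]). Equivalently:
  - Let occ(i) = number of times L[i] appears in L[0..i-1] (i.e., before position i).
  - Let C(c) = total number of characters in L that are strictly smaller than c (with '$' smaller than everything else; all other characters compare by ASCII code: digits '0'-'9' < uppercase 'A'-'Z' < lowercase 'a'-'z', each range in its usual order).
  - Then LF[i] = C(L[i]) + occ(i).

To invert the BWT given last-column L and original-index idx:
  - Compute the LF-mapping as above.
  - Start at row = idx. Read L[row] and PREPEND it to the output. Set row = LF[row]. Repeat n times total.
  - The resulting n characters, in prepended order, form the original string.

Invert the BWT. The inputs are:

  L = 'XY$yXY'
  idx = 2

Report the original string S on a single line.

Answer: XYyYX$

Derivation:
LF mapping: 1 3 0 5 2 4
Walk LF starting at row 2, prepending L[row]:
  step 1: row=2, L[2]='$', prepend. Next row=LF[2]=0
  step 2: row=0, L[0]='X', prepend. Next row=LF[0]=1
  step 3: row=1, L[1]='Y', prepend. Next row=LF[1]=3
  step 4: row=3, L[3]='y', prepend. Next row=LF[3]=5
  step 5: row=5, L[5]='Y', prepend. Next row=LF[5]=4
  step 6: row=4, L[4]='X', prepend. Next row=LF[4]=2
Reversed output: XYyYX$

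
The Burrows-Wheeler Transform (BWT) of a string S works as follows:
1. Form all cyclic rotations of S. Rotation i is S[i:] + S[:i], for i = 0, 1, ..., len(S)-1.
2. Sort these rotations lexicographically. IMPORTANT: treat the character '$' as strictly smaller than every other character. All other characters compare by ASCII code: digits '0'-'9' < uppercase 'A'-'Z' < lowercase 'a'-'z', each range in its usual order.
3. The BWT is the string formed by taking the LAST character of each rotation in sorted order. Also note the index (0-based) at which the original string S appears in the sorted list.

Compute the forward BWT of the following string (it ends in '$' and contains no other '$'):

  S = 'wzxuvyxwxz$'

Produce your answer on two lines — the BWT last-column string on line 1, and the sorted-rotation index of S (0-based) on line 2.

Answer: zxux$zywvxw
4

Derivation:
All 11 rotations (rotation i = S[i:]+S[:i]):
  rot[0] = wzxuvyxwxz$
  rot[1] = zxuvyxwxz$w
  rot[2] = xuvyxwxz$wz
  rot[3] = uvyxwxz$wzx
  rot[4] = vyxwxz$wzxu
  rot[5] = yxwxz$wzxuv
  rot[6] = xwxz$wzxuvy
  rot[7] = wxz$wzxuvyx
  rot[8] = xz$wzxuvyxw
  rot[9] = z$wzxuvyxwx
  rot[10] = $wzxuvyxwxz
Sorted (with $ < everything):
  sorted[0] = $wzxuvyxwxz  (last char: 'z')
  sorted[1] = uvyxwxz$wzx  (last char: 'x')
  sorted[2] = vyxwxz$wzxu  (last char: 'u')
  sorted[3] = wxz$wzxuvyx  (last char: 'x')
  sorted[4] = wzxuvyxwxz$  (last char: '$')
  sorted[5] = xuvyxwxz$wz  (last char: 'z')
  sorted[6] = xwxz$wzxuvy  (last char: 'y')
  sorted[7] = xz$wzxuvyxw  (last char: 'w')
  sorted[8] = yxwxz$wzxuv  (last char: 'v')
  sorted[9] = z$wzxuvyxwx  (last char: 'x')
  sorted[10] = zxuvyxwxz$w  (last char: 'w')
Last column: zxux$zywvxw
Original string S is at sorted index 4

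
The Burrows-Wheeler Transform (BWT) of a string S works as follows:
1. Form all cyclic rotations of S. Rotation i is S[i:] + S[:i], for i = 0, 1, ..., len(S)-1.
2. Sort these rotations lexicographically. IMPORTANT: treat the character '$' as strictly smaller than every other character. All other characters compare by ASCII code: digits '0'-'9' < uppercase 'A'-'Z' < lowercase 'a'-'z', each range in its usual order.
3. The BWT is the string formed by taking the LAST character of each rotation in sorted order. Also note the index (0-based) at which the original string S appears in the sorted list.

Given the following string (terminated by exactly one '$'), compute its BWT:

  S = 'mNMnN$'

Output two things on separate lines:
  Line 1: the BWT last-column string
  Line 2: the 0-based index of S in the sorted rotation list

Answer: NNnm$M
4

Derivation:
All 6 rotations (rotation i = S[i:]+S[:i]):
  rot[0] = mNMnN$
  rot[1] = NMnN$m
  rot[2] = MnN$mN
  rot[3] = nN$mNM
  rot[4] = N$mNMn
  rot[5] = $mNMnN
Sorted (with $ < everything):
  sorted[0] = $mNMnN  (last char: 'N')
  sorted[1] = MnN$mN  (last char: 'N')
  sorted[2] = N$mNMn  (last char: 'n')
  sorted[3] = NMnN$m  (last char: 'm')
  sorted[4] = mNMnN$  (last char: '$')
  sorted[5] = nN$mNM  (last char: 'M')
Last column: NNnm$M
Original string S is at sorted index 4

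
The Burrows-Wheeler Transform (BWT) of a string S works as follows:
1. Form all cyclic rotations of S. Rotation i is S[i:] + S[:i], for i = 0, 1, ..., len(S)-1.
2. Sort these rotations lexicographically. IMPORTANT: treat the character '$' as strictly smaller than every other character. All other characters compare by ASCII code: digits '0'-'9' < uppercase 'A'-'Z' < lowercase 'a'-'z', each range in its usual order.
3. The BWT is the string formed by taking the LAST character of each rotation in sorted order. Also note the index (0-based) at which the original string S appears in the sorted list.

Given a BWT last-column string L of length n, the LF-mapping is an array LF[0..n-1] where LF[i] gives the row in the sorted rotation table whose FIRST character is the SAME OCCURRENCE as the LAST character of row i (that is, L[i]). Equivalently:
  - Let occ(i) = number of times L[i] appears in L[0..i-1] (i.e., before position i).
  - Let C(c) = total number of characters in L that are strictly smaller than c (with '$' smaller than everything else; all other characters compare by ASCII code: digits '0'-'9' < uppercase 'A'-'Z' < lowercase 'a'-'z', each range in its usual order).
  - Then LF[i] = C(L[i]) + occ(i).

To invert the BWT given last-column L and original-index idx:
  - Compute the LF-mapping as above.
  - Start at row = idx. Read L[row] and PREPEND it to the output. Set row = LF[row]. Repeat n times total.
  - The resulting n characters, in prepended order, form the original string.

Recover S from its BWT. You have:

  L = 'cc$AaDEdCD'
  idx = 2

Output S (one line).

Answer: CcADEaDdc$

Derivation:
LF mapping: 7 8 0 1 6 3 5 9 2 4
Walk LF starting at row 2, prepending L[row]:
  step 1: row=2, L[2]='$', prepend. Next row=LF[2]=0
  step 2: row=0, L[0]='c', prepend. Next row=LF[0]=7
  step 3: row=7, L[7]='d', prepend. Next row=LF[7]=9
  step 4: row=9, L[9]='D', prepend. Next row=LF[9]=4
  step 5: row=4, L[4]='a', prepend. Next row=LF[4]=6
  step 6: row=6, L[6]='E', prepend. Next row=LF[6]=5
  step 7: row=5, L[5]='D', prepend. Next row=LF[5]=3
  step 8: row=3, L[3]='A', prepend. Next row=LF[3]=1
  step 9: row=1, L[1]='c', prepend. Next row=LF[1]=8
  step 10: row=8, L[8]='C', prepend. Next row=LF[8]=2
Reversed output: CcADEaDdc$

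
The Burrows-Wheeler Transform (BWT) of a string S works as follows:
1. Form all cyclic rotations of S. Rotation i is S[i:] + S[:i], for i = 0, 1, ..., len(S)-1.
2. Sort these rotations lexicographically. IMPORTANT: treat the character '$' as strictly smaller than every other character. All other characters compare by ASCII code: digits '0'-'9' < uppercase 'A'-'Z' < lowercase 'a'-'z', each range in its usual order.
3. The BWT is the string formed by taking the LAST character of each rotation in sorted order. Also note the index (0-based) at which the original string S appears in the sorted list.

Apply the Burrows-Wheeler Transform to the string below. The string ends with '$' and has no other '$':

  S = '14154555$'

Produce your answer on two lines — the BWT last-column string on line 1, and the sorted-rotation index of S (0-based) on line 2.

All 9 rotations (rotation i = S[i:]+S[:i]):
  rot[0] = 14154555$
  rot[1] = 4154555$1
  rot[2] = 154555$14
  rot[3] = 54555$141
  rot[4] = 4555$1415
  rot[5] = 555$14154
  rot[6] = 55$141545
  rot[7] = 5$1415455
  rot[8] = $14154555
Sorted (with $ < everything):
  sorted[0] = $14154555  (last char: '5')
  sorted[1] = 14154555$  (last char: '$')
  sorted[2] = 154555$14  (last char: '4')
  sorted[3] = 4154555$1  (last char: '1')
  sorted[4] = 4555$1415  (last char: '5')
  sorted[5] = 5$1415455  (last char: '5')
  sorted[6] = 54555$141  (last char: '1')
  sorted[7] = 55$141545  (last char: '5')
  sorted[8] = 555$14154  (last char: '4')
Last column: 5$4155154
Original string S is at sorted index 1

Answer: 5$4155154
1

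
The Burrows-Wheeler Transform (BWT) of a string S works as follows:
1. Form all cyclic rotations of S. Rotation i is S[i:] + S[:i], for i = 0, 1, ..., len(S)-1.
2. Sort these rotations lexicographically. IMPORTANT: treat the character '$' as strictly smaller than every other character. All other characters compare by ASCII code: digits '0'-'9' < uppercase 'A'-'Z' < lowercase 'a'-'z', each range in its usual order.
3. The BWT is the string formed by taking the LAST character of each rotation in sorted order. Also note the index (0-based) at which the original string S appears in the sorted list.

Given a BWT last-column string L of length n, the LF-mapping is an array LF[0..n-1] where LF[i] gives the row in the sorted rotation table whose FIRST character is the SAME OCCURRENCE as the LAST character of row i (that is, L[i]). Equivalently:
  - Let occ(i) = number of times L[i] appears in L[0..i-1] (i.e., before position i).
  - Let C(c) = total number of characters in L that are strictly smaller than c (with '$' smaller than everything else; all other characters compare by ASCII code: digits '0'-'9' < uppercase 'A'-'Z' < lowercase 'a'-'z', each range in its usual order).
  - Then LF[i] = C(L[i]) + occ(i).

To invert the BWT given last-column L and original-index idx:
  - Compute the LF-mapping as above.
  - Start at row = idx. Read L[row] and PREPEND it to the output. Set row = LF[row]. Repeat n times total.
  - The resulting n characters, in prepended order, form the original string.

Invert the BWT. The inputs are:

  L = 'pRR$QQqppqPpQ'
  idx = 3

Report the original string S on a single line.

LF mapping: 7 5 6 0 2 3 11 8 9 12 1 10 4
Walk LF starting at row 3, prepending L[row]:
  step 1: row=3, L[3]='$', prepend. Next row=LF[3]=0
  step 2: row=0, L[0]='p', prepend. Next row=LF[0]=7
  step 3: row=7, L[7]='p', prepend. Next row=LF[7]=8
  step 4: row=8, L[8]='p', prepend. Next row=LF[8]=9
  step 5: row=9, L[9]='q', prepend. Next row=LF[9]=12
  step 6: row=12, L[12]='Q', prepend. Next row=LF[12]=4
  step 7: row=4, L[4]='Q', prepend. Next row=LF[4]=2
  step 8: row=2, L[2]='R', prepend. Next row=LF[2]=6
  step 9: row=6, L[6]='q', prepend. Next row=LF[6]=11
  step 10: row=11, L[11]='p', prepend. Next row=LF[11]=10
  step 11: row=10, L[10]='P', prepend. Next row=LF[10]=1
  step 12: row=1, L[1]='R', prepend. Next row=LF[1]=5
  step 13: row=5, L[5]='Q', prepend. Next row=LF[5]=3
Reversed output: QRPpqRQQqppp$

Answer: QRPpqRQQqppp$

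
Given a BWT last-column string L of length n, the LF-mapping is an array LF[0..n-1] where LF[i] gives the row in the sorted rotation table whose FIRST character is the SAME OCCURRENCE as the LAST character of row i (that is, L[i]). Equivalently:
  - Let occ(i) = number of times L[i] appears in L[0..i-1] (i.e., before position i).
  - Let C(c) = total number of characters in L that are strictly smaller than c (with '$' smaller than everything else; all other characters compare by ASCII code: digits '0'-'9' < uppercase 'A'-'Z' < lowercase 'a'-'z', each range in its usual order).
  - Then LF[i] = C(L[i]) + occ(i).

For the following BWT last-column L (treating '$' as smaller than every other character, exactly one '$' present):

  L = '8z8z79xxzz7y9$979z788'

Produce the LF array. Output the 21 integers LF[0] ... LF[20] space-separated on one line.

Char counts: '$':1, '7':4, '8':4, '9':4, 'x':2, 'y':1, 'z':5
C (first-col start): C('$')=0, C('7')=1, C('8')=5, C('9')=9, C('x')=13, C('y')=15, C('z')=16
L[0]='8': occ=0, LF[0]=C('8')+0=5+0=5
L[1]='z': occ=0, LF[1]=C('z')+0=16+0=16
L[2]='8': occ=1, LF[2]=C('8')+1=5+1=6
L[3]='z': occ=1, LF[3]=C('z')+1=16+1=17
L[4]='7': occ=0, LF[4]=C('7')+0=1+0=1
L[5]='9': occ=0, LF[5]=C('9')+0=9+0=9
L[6]='x': occ=0, LF[6]=C('x')+0=13+0=13
L[7]='x': occ=1, LF[7]=C('x')+1=13+1=14
L[8]='z': occ=2, LF[8]=C('z')+2=16+2=18
L[9]='z': occ=3, LF[9]=C('z')+3=16+3=19
L[10]='7': occ=1, LF[10]=C('7')+1=1+1=2
L[11]='y': occ=0, LF[11]=C('y')+0=15+0=15
L[12]='9': occ=1, LF[12]=C('9')+1=9+1=10
L[13]='$': occ=0, LF[13]=C('$')+0=0+0=0
L[14]='9': occ=2, LF[14]=C('9')+2=9+2=11
L[15]='7': occ=2, LF[15]=C('7')+2=1+2=3
L[16]='9': occ=3, LF[16]=C('9')+3=9+3=12
L[17]='z': occ=4, LF[17]=C('z')+4=16+4=20
L[18]='7': occ=3, LF[18]=C('7')+3=1+3=4
L[19]='8': occ=2, LF[19]=C('8')+2=5+2=7
L[20]='8': occ=3, LF[20]=C('8')+3=5+3=8

Answer: 5 16 6 17 1 9 13 14 18 19 2 15 10 0 11 3 12 20 4 7 8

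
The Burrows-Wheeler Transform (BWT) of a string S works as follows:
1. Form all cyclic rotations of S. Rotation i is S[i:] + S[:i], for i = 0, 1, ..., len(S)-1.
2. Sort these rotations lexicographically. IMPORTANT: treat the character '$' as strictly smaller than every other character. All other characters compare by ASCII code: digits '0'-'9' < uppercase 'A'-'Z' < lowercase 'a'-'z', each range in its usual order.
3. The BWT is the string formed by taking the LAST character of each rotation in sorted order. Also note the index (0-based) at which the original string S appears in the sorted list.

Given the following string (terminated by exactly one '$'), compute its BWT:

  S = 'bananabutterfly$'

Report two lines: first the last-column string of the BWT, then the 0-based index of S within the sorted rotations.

All 16 rotations (rotation i = S[i:]+S[:i]):
  rot[0] = bananabutterfly$
  rot[1] = ananabutterfly$b
  rot[2] = nanabutterfly$ba
  rot[3] = anabutterfly$ban
  rot[4] = nabutterfly$bana
  rot[5] = abutterfly$banan
  rot[6] = butterfly$banana
  rot[7] = utterfly$bananab
  rot[8] = tterfly$bananabu
  rot[9] = terfly$bananabut
  rot[10] = erfly$bananabutt
  rot[11] = rfly$bananabutte
  rot[12] = fly$bananabutter
  rot[13] = ly$bananabutterf
  rot[14] = y$bananabutterfl
  rot[15] = $bananabutterfly
Sorted (with $ < everything):
  sorted[0] = $bananabutterfly  (last char: 'y')
  sorted[1] = abutterfly$banan  (last char: 'n')
  sorted[2] = anabutterfly$ban  (last char: 'n')
  sorted[3] = ananabutterfly$b  (last char: 'b')
  sorted[4] = bananabutterfly$  (last char: '$')
  sorted[5] = butterfly$banana  (last char: 'a')
  sorted[6] = erfly$bananabutt  (last char: 't')
  sorted[7] = fly$bananabutter  (last char: 'r')
  sorted[8] = ly$bananabutterf  (last char: 'f')
  sorted[9] = nabutterfly$bana  (last char: 'a')
  sorted[10] = nanabutterfly$ba  (last char: 'a')
  sorted[11] = rfly$bananabutte  (last char: 'e')
  sorted[12] = terfly$bananabut  (last char: 't')
  sorted[13] = tterfly$bananabu  (last char: 'u')
  sorted[14] = utterfly$bananab  (last char: 'b')
  sorted[15] = y$bananabutterfl  (last char: 'l')
Last column: ynnb$atrfaaetubl
Original string S is at sorted index 4

Answer: ynnb$atrfaaetubl
4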